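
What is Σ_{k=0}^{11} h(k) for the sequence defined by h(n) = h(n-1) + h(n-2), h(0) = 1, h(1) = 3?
Computing the sequence terms: 1, 3, 4, 7, 11, 18, 29, 47, 76, 123, 199, 322
Adding these values together:

840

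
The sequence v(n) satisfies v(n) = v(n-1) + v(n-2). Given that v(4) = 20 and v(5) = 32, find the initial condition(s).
Work backwards using v(k) = v(k+2) - v(k+1):
v(3) = v(5) - v(4) = 32 - 20 = 12
v(2) = v(4) - v(3) = 20 - 12 = 8
v(1) = v(3) - v(2) = 12 - 8 = 4
v(0) = v(2) - v(1) = 8 - 4 = 4

v(0) = 4, v(1) = 4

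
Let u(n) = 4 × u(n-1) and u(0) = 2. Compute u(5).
Computing step by step:
u(0) = 2
u(1) = 4 × 2 = 8
u(2) = 4 × 8 = 32
u(3) = 4 × 32 = 128
u(4) = 4 × 128 = 512
u(5) = 4 × 512 = 2048

2048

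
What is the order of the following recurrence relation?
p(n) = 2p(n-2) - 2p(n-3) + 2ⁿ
The order is the largest lag k for which p(n-k) appears. Here the deepest term is p(n-3) (the 2ⁿ term is non-homogeneous and does not affect the order), so the order is 3.

Order 3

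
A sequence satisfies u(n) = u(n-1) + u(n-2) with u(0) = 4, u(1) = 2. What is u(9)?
Computing the sequence terms:
4, 2, 6, 8, 14, 22, 36, 58, 94, 152

152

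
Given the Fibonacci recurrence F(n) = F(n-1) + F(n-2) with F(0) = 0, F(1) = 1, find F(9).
Computing the sequence terms:
0, 1, 1, 2, 3, 5, 8, 13, 21, 34

34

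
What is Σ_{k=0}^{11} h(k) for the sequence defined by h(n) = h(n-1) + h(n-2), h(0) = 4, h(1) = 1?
Computing the sequence terms: 4, 1, 5, 6, 11, 17, 28, 45, 73, 118, 191, 309
Adding these values together:

808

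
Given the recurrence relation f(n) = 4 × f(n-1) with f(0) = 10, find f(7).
Computing step by step:
f(0) = 10
f(1) = 4 × 10 = 40
f(2) = 4 × 40 = 160
f(3) = 4 × 160 = 640
f(4) = 4 × 640 = 2560
f(5) = 4 × 2560 = 10240
f(6) = 4 × 10240 = 40960
f(7) = 4 × 40960 = 163840

163840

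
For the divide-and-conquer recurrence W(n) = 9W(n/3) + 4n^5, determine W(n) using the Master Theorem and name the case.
Master Theorem template: W(n) = a·W(n/b) + f(n).
Here: a=9, b=3, f(n)=4n^5
Compute log_b(a) = log_3(9) = 2.
f(n) = 4n^5 = Ω(n^(2+ε)) with ε = 3, and the regularity condition holds (a·f(n/b) = (a/b^5)·f(n) with a/b^5 = 3^-3 < 1). Case 3: W(n) = Θ(f(n)) = Θ(n^5).

Case 3: W(n) = Θ(n^5)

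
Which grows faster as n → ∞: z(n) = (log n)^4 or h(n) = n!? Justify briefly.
Comparing growth rates:
Growth-rate hierarchy: log n ≺ any polynomial ≺ any exponential cⁿ (c>1) ≺ n! ≺ nⁿ.
factorial dominates polylogarithmic (log n)^4 asymptotically.

h(n) grows faster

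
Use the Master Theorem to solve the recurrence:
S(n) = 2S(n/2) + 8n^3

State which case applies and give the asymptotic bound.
Master Theorem template: S(n) = a·S(n/b) + f(n).
Here: a=2, b=2, f(n)=8n^3
Compute log_b(a) = log_2(2) = 1.
f(n) = 8n^3 = Ω(n^(1+ε)) with ε = 2, and the regularity condition holds (a·f(n/b) = (a/b^3)·f(n) with a/b^3 = 2^-2 < 1). Case 3: S(n) = Θ(f(n)) = Θ(n^3).

Case 3: S(n) = Θ(n^3)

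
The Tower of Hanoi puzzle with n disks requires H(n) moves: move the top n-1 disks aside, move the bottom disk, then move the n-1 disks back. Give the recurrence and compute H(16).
Moving n disks = move the top n-1 disks aside (H(n-1) moves) + move the largest disk (1 move) + move the n-1 disks back on top (H(n-1) moves), so H(n) = 2H(n-1) + 1, with H(1) = 1 (a single disk takes one move).
First terms: 1, 3, 7, 15, 31, 63, … — each is one less than a power of 2. Indeed H(n) + 1 = 2(H(n-1) + 1) with H(1) + 1 = 2, so H(n) + 1 = 2ⁿ and H(n) = 2ⁿ - 1.
Hence H(16) = 2^16 - 1 = 65536 - 1 = 65535.

H(n) = 2H(n-1) + 1, H(1) = 1; H(16) = 65535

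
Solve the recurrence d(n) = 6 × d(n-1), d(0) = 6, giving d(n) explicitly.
Recurrence: d(n) = 6 × d(n-1), initial: d(0) = 6.
Each term is 6 times the previous, so this is geometric with ratio 6. After n steps: d(n) = d(0)·6ⁿ = 6·6ⁿ.

d(n) = 6·6ⁿ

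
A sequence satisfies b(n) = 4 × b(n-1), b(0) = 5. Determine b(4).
Computing step by step:
b(0) = 5
b(1) = 4 × 5 = 20
b(2) = 4 × 20 = 80
b(3) = 4 × 80 = 320
b(4) = 4 × 320 = 1280

1280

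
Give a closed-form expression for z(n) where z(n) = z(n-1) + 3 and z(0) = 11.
Recurrence: z(n) = z(n-1) + 3, initial: z(0) = 11.
Each step adds 3, so z(n) = z(0) + 3n = 3n + 11.

z(n) = 3n + 11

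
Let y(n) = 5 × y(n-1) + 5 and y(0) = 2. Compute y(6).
Computing step by step:
y(0) = 2
y(1) = 5 × 2 + 5 = 15
y(2) = 5 × 15 + 5 = 80
y(3) = 5 × 80 + 5 = 405
y(4) = 5 × 405 + 5 = 2030
y(5) = 5 × 2030 + 5 = 10155
y(6) = 5 × 10155 + 5 = 50780

50780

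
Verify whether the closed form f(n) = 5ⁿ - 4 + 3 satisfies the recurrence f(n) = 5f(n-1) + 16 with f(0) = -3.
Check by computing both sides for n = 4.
From the recurrence with f(0) = -3:
  f(0) = -3, f(1) = 1, f(2) = 21, f(3) = 121, f(4) = 621
  so the recurrence gives f(4) = 621.
From the proposed closed form f(n) = 5ⁿ - 4 + 3:
  f(4) = 624.
The recurrence gives 621 but the closed form gives 624, so the closed form does not satisfy the recurrence.

No, the closed form is incorrect.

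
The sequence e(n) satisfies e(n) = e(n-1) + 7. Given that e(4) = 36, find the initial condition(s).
e(4) = e(0) + 4·7, so e(0) = 36 - 28 = 8.

e(0) = 8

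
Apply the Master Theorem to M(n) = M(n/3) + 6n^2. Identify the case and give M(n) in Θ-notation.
Master Theorem template: M(n) = a·M(n/b) + f(n).
Here: a=1, b=3, f(n)=6n^2
Compute log_b(a) = log_3(1) = 0.
f(n) = 6n^2 = Ω(n^(0+ε)) with ε = 2, and the regularity condition holds (a·f(n/b) = (a/b^2)·f(n) with a/b^2 = 3^-2 < 1). Case 3: M(n) = Θ(f(n)) = Θ(n^2).

Case 3: M(n) = Θ(n^2)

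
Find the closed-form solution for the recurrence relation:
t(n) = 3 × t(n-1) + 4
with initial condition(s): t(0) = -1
Recurrence: t(n) = 3 × t(n-1) + 4, initial: t(0) = -1.
Try t(n) = A·3ⁿ + C. Substituting: A·3ⁿ + C = 3(A·3ⁿ⁻¹ + C) + 4 = A·3ⁿ + 3C + 4, so C = 3C + 4, giving C = -2. Then t(0) = A - 2 = -1 gives A = 1.

t(n) = 3ⁿ - 2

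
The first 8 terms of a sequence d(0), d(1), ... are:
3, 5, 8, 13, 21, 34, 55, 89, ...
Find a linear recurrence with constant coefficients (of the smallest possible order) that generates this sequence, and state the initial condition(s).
Look for the lowest-order linear relation among consecutive terms.
Observation: d(n) - 1·d(n-1) - (1)·d(n-2) = 0 holds for the shown terms, and no order-1 relation d(n) = α·d(n-1) + β fits.
Check at n=3: 1·8 + (1)·5 = 13. ✓

d(n) = d(n-1) + d(n-2), d(0) = 3, d(1) = 5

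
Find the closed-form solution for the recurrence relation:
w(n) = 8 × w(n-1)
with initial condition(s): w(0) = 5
Recurrence: w(n) = 8 × w(n-1), initial: w(0) = 5.
Each term is 8 times the previous, so this is geometric with ratio 8. After n steps: w(n) = w(0)·8ⁿ = 5·8ⁿ.

w(n) = 5·8ⁿ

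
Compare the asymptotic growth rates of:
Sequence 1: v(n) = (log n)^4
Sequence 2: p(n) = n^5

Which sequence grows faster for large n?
Comparing growth rates:
Growth-rate hierarchy: log n ≺ any polynomial ≺ any exponential cⁿ (c>1) ≺ n! ≺ nⁿ.
polynomial degree 5 dominates polylogarithmic (log n)^4 asymptotically.

p(n) grows faster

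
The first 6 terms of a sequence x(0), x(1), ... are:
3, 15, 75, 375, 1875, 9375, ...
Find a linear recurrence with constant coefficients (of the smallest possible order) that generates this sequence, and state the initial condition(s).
Look for the lowest-order linear relation among consecutive terms.
Observation: each term is 5× the previous.
Check at n=2: 5·15 = 75. ✓

x(n) = 5 × x(n-1), x(0) = 3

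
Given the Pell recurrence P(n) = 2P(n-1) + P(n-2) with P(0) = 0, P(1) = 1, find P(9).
Computing the sequence terms:
0, 1, 2, 5, 12, 29, 70, 169, 408, 985

985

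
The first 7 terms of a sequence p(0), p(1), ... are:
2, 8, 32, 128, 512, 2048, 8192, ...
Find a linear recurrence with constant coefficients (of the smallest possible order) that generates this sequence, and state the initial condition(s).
Look for the lowest-order linear relation among consecutive terms.
Observation: each term is 4× the previous.
Check at n=2: 4·8 = 32. ✓

p(n) = 4 × p(n-1), p(0) = 2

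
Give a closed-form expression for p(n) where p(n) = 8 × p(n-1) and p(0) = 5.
Recurrence: p(n) = 8 × p(n-1), initial: p(0) = 5.
Each term is 8 times the previous, so this is geometric with ratio 8. After n steps: p(n) = p(0)·8ⁿ = 5·8ⁿ.

p(n) = 5·8ⁿ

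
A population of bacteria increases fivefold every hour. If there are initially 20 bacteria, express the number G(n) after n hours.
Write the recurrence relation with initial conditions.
Each hour multiplies the count by 5, so the count after n hours depends only on the count after n-1 hours: G(n) = 5 × G(n-1). The starting count gives G(0) = 20.
Unrolling n times gives the closed form G(n) = 20 × 5ⁿ.

G(n) = 5 × G(n-1), G(0) = 20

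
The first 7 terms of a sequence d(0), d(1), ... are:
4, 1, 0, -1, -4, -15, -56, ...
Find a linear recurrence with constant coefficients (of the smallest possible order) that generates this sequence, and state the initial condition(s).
Look for the lowest-order linear relation among consecutive terms.
Observation: d(n) - 4·d(n-1) - (-1)·d(n-2) = 0 holds for the shown terms, and no order-1 relation d(n) = α·d(n-1) + β fits.
Check at n=3: 4·0 + (-1)·1 = -1. ✓

d(n) = 4d(n-1) - d(n-2), d(0) = 4, d(1) = 1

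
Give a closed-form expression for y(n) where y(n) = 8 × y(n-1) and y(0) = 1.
Recurrence: y(n) = 8 × y(n-1), initial: y(0) = 1.
Each term is 8 times the previous, so this is geometric with ratio 8. After n steps: y(n) = y(0)·8ⁿ = 8ⁿ.

y(n) = 8ⁿ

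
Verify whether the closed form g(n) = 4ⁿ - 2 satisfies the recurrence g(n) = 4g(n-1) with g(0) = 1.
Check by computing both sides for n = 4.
From the recurrence with g(0) = 1:
  g(0) = 1, g(1) = 4, g(2) = 16, g(3) = 64, g(4) = 256
  so the recurrence gives g(4) = 256.
From the proposed closed form g(n) = 4ⁿ - 2:
  g(4) = 254.
The recurrence gives 256 but the closed form gives 254, so the closed form does not satisfy the recurrence.

No, the closed form is incorrect.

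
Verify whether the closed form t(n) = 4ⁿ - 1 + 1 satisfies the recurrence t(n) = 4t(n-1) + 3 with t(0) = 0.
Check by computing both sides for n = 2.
From the recurrence with t(0) = 0:
  t(0) = 0, t(1) = 3, t(2) = 15
  so the recurrence gives t(2) = 15.
From the proposed closed form t(n) = 4ⁿ - 1 + 1:
  t(2) = 16.
The recurrence gives 15 but the closed form gives 16, so the closed form does not satisfy the recurrence.

No, the closed form is incorrect.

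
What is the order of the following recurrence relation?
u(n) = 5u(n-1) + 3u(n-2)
The order is the largest lag k for which u(n-k) appears. Here the deepest term is u(n-2), so the order is 2.

Order 2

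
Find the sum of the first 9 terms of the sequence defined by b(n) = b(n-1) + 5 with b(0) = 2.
Computing the sequence terms: 2, 7, 12, 17, 22, 27, 32, 37, 42
Adding these values together:

198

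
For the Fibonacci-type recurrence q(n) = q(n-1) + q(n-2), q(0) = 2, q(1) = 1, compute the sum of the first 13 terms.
Computing the sequence terms: 2, 1, 3, 4, 7, 11, 18, 29, 47, 76, 123, 199, 322
Adding these values together:

842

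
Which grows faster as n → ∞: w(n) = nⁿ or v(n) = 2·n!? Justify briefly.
Comparing growth rates:
Growth-rate hierarchy: log n ≺ any polynomial ≺ any exponential cⁿ (c>1) ≺ n! ≺ nⁿ.
super-exponential nⁿ dominates factorial asymptotically.

w(n) grows faster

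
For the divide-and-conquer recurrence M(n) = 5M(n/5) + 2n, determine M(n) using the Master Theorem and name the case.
Master Theorem template: M(n) = a·M(n/b) + f(n).
Here: a=5, b=5, f(n)=2n
Compute log_b(a) = log_5(5) = 1.
f(n) = 2n = Θ(n). Case 2: M(n) = Θ(n log n).

Case 2: M(n) = Θ(n log n)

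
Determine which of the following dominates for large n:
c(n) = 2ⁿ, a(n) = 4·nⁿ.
Comparing growth rates:
Growth-rate hierarchy: log n ≺ any polynomial ≺ any exponential cⁿ (c>1) ≺ n! ≺ nⁿ.
super-exponential nⁿ dominates exponential base 2 asymptotically.

a(n) grows faster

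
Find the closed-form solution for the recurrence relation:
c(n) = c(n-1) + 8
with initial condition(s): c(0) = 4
Recurrence: c(n) = c(n-1) + 8, initial: c(0) = 4.
Each step adds 8, so c(n) = c(0) + 8n = 8n + 4.

c(n) = 8n + 4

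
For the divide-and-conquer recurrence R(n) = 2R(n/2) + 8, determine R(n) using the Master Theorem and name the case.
Master Theorem template: R(n) = a·R(n/b) + f(n).
Here: a=2, b=2, f(n)=8
Compute log_b(a) = log_2(2) = 1.
f(n) = 8 = O(n^(1-ε)) with ε = 1. Case 1: R(n) = Θ(n^log_b(a)) = Θ(n).

Case 1: R(n) = Θ(n)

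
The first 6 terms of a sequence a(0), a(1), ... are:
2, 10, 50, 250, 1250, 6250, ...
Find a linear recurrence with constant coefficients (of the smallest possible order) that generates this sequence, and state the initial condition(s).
Look for the lowest-order linear relation among consecutive terms.
Observation: each term is 5× the previous.
Check at n=2: 5·10 = 50. ✓

a(n) = 5 × a(n-1), a(0) = 2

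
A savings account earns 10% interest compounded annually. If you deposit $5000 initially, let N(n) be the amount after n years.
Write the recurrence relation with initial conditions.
Each year the balance grows by 10%, i.e. is multiplied by 1 + 10/100 = 1.1, so N(n) = 1.1 × N(n-1). The initial deposit gives N(0) = 5000.
Unrolling gives the closed form N(n) = 5000 × (1.1)ⁿ.

N(n) = 1.1 × N(n-1), N(0) = 5000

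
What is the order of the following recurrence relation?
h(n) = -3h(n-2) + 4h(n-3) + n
The order is the largest lag k for which h(n-k) appears. Here the deepest term is h(n-3) (the n term is non-homogeneous and does not affect the order), so the order is 3.

Order 3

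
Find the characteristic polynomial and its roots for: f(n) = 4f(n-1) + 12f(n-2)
Substitute f(n) = rⁿ and divide through by rⁿ⁻²: r² - 4r - 12 = 0
Factor: (r - 6)(r + 2) = 0, so r = 6, -2.
General solution: f(n) = A·6ⁿ + B·(-2)ⁿ

Characteristic: r² - 4r - 12 = 0, Roots: r = 6, -2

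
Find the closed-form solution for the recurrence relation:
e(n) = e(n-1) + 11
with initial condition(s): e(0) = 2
Recurrence: e(n) = e(n-1) + 11, initial: e(0) = 2.
Each step adds 11, so e(n) = e(0) + 11n = 11n + 2.

e(n) = 11n + 2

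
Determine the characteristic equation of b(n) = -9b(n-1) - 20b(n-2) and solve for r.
Substitute b(n) = rⁿ and divide through by rⁿ⁻²: r² + 9r + 20 = 0
Factor: (r + 5)(r + 4) = 0, so r = -5, -4.
General solution: b(n) = A·(-5)ⁿ + B·(-4)ⁿ

Characteristic: r² + 9r + 20 = 0, Roots: r = -5, -4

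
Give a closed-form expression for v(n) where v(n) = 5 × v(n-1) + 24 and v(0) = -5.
Recurrence: v(n) = 5 × v(n-1) + 24, initial: v(0) = -5.
Try v(n) = A·5ⁿ + C. Substituting: A·5ⁿ + C = 5(A·5ⁿ⁻¹ + C) + 24 = A·5ⁿ + 5C + 24, so C = 5C + 24, giving C = -6. Then v(0) = A - 6 = -5 gives A = 1.

v(n) = 5ⁿ - 6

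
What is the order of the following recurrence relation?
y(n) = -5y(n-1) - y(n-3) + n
The order is the largest lag k for which y(n-k) appears. Here the deepest term is y(n-3) (the n term is non-homogeneous and does not affect the order), so the order is 3.

Order 3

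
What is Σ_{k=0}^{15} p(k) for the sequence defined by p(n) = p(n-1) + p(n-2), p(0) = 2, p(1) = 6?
Computing the sequence terms: 2, 6, 8, 14, 22, 36, 58, 94, 152, 246, 398, 644, 1042, 1686, 2728, 4414
Adding these values together:

11550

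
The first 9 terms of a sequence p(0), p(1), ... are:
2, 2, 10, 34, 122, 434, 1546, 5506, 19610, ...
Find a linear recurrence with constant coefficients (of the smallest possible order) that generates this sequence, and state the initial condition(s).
Look for the lowest-order linear relation among consecutive terms.
Observation: p(n) - 3·p(n-1) - (2)·p(n-2) = 0 holds for the shown terms, and no order-1 relation p(n) = α·p(n-1) + β fits.
Check at n=3: 3·10 + (2)·2 = 34. ✓

p(n) = 3p(n-1) + 2p(n-2), p(0) = 2, p(1) = 2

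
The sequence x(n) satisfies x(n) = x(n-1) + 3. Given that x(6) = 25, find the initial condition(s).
x(6) = x(0) + 6·3, so x(0) = 25 - 18 = 7.

x(0) = 7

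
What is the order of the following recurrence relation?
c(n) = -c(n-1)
The order is the largest lag k for which c(n-k) appears. Here the deepest term is c(n-1), so the order is 1.

Order 1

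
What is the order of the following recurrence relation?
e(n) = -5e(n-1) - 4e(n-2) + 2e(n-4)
The order is the largest lag k for which e(n-k) appears. Here the deepest term is e(n-4), so the order is 4.

Order 4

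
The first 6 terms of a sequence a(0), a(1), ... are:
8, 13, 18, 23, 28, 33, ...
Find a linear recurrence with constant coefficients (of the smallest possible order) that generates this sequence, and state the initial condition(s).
Look for the lowest-order linear relation among consecutive terms.
Observation: consecutive differences are constant (= 5).
Check at n=2: 1·13 + 5 = 18. ✓

a(n) = a(n-1) + 5, a(0) = 8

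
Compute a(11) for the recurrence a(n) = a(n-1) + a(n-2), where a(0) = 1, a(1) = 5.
Computing the sequence terms:
1, 5, 6, 11, 17, 28, 45, 73, 118, 191, 309, 500

500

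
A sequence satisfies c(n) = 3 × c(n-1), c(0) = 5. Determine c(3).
Computing step by step:
c(0) = 5
c(1) = 3 × 5 = 15
c(2) = 3 × 15 = 45
c(3) = 3 × 45 = 135

135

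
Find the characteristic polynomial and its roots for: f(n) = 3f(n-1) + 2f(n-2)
Substitute f(n) = rⁿ and divide through by rⁿ⁻²: r² - 3r - 2 = 0
Discriminant: 3² + 4·2 = 17, not a perfect square, so by the quadratic formula r = (3 ± √17)/2.
General solution: f(n) = A·r₁ⁿ + B·r₂ⁿ where r₁,r₂ = (3 ± √17)/2

Characteristic: r² - 3r - 2 = 0, Roots: r = (3 ± √17)/2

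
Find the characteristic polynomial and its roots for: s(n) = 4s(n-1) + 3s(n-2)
Substitute s(n) = rⁿ and divide through by rⁿ⁻²: r² - 4r - 3 = 0
Discriminant: 4² + 4·3 = 28, not a perfect square, so by the quadratic formula r = (4 ± √28)/2.
General solution: s(n) = A·r₁ⁿ + B·r₂ⁿ where r₁,r₂ = (4 ± √28)/2

Characteristic: r² - 4r - 3 = 0, Roots: r = (4 ± √28)/2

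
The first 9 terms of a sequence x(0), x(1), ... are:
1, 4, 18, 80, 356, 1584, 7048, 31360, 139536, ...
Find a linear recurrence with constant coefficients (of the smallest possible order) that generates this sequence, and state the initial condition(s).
Look for the lowest-order linear relation among consecutive terms.
Observation: x(n) - 4·x(n-1) - (2)·x(n-2) = 0 holds for the shown terms, and no order-1 relation x(n) = α·x(n-1) + β fits.
Check at n=3: 4·18 + (2)·4 = 80. ✓

x(n) = 4x(n-1) + 2x(n-2), x(0) = 1, x(1) = 4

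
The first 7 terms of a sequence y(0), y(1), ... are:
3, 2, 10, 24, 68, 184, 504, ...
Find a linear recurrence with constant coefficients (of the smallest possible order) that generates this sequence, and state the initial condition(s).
Look for the lowest-order linear relation among consecutive terms.
Observation: y(n) - 2·y(n-1) - (2)·y(n-2) = 0 holds for the shown terms, and no order-1 relation y(n) = α·y(n-1) + β fits.
Check at n=3: 2·10 + (2)·2 = 24. ✓

y(n) = 2y(n-1) + 2y(n-2), y(0) = 3, y(1) = 2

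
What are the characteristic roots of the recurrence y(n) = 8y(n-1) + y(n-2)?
Substitute y(n) = rⁿ and divide through by rⁿ⁻²: r² - 8r - 1 = 0
Discriminant: 8² + 4·1 = 68, not a perfect square, so by the quadratic formula r = (8 ± √68)/2.
General solution: y(n) = A·r₁ⁿ + B·r₂ⁿ where r₁,r₂ = (8 ± √68)/2

Characteristic: r² - 8r - 1 = 0, Roots: r = (8 ± √68)/2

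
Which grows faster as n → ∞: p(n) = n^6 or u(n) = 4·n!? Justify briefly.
Comparing growth rates:
Growth-rate hierarchy: log n ≺ any polynomial ≺ any exponential cⁿ (c>1) ≺ n! ≺ nⁿ.
factorial dominates polynomial degree 6 asymptotically.

u(n) grows faster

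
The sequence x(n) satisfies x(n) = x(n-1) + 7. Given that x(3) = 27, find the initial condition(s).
x(3) = x(0) + 3·7, so x(0) = 27 - 21 = 6.

x(0) = 6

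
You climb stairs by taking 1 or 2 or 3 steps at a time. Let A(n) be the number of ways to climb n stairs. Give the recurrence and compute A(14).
Condition on the size of the last step (1 to 3): before it there were n-1, …, n-3 stairs climbed, and these cases are disjoint, so A(n) = A(n-1) + A(n-2) + A(n-3) (order-3 linear recurrence).
Initial conditions by direct count (compositions of i into parts ≤ 3): A(1) = 1; A(2) = 2; A(3) = 4.
Iterating the recurrence: A(4) = 7, A(5) = 13, A(6) = 24, A(7) = 44, A(8) = 81, A(9) = 149, A(10) = 274, A(11) = 504, A(12) = 927, A(13) = 1705, A(14) = 3136.

A(n) = A(n-1) + A(n-2) + A(n-3), A(1) = 1, A(2) = 2, A(3) = 4; A(14) = 3136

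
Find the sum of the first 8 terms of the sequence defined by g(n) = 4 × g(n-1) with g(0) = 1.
Computing the sequence terms: 1, 4, 16, 64, 256, 1024, 4096, 16384
Adding these values together:

21845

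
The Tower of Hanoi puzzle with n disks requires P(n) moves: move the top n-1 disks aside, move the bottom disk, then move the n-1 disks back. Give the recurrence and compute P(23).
Moving n disks = move the top n-1 disks aside (P(n-1) moves) + move the largest disk (1 move) + move the n-1 disks back on top (P(n-1) moves), so P(n) = 2P(n-1) + 1, with P(1) = 1 (a single disk takes one move).
First terms: 1, 3, 7, 15, 31, 63, … — each is one less than a power of 2. Indeed P(n) + 1 = 2(P(n-1) + 1) with P(1) + 1 = 2, so P(n) + 1 = 2ⁿ and P(n) = 2ⁿ - 1.
Hence P(23) = 2^23 - 1 = 8388608 - 1 = 8388607.

P(n) = 2P(n-1) + 1, P(1) = 1; P(23) = 8388607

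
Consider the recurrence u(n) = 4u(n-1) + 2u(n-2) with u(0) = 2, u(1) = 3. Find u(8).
Computing the sequence terms:
2, 3, 16, 70, 312, 1388, 6176, 27480, 122272

122272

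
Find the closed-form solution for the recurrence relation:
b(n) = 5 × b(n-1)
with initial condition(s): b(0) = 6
Recurrence: b(n) = 5 × b(n-1), initial: b(0) = 6.
Each term is 5 times the previous, so this is geometric with ratio 5. After n steps: b(n) = b(0)·5ⁿ = 6·5ⁿ.

b(n) = 6·5ⁿ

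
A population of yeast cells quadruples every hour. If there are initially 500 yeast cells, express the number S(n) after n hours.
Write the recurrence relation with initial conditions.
Each hour multiplies the count by 4, so the count after n hours depends only on the count after n-1 hours: S(n) = 4 × S(n-1). The starting count gives S(0) = 500.
Unrolling n times gives the closed form S(n) = 500 × 4ⁿ.

S(n) = 4 × S(n-1), S(0) = 500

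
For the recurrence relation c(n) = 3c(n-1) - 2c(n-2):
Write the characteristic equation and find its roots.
Substitute c(n) = rⁿ and divide through by rⁿ⁻²: r² - 3r + 2 = 0
Factor: (r - 2)(r - 1) = 0, so r = 2, 1.
General solution: c(n) = A·2ⁿ + B·1ⁿ

Characteristic: r² - 3r + 2 = 0, Roots: r = 2, 1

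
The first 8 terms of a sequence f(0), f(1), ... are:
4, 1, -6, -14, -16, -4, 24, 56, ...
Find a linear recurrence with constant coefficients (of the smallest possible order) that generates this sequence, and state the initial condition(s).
Look for the lowest-order linear relation among consecutive terms.
Observation: f(n) - 2·f(n-1) - (-2)·f(n-2) = 0 holds for the shown terms, and no order-1 relation f(n) = α·f(n-1) + β fits.
Check at n=3: 2·-6 + (-2)·1 = -14. ✓

f(n) = 2f(n-1) - 2f(n-2), f(0) = 4, f(1) = 1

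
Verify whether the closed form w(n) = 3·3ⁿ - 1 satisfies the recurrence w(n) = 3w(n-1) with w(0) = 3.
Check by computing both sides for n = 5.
From the recurrence with w(0) = 3:
  w(0) = 3, w(1) = 9, w(2) = 27, w(3) = 81, w(4) = 243, w(5) = 729
  so the recurrence gives w(5) = 729.
From the proposed closed form w(n) = 3·3ⁿ - 1:
  w(5) = 728.
The recurrence gives 729 but the closed form gives 728, so the closed form does not satisfy the recurrence.

No, the closed form is incorrect.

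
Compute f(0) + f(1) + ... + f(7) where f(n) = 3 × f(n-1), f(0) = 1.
Computing the sequence terms: 1, 3, 9, 27, 81, 243, 729, 2187
Adding these values together:

3280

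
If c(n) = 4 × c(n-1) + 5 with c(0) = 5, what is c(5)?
Computing step by step:
c(0) = 5
c(1) = 4 × 5 + 5 = 25
c(2) = 4 × 25 + 5 = 105
c(3) = 4 × 105 + 5 = 425
c(4) = 4 × 425 + 5 = 1705
c(5) = 4 × 1705 + 5 = 6825

6825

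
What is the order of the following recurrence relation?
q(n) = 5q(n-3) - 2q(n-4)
The order is the largest lag k for which q(n-k) appears. Here the deepest term is q(n-4), so the order is 4.

Order 4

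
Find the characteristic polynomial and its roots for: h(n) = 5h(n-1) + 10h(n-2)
Substitute h(n) = rⁿ and divide through by rⁿ⁻²: r² - 5r - 10 = 0
Discriminant: 5² + 4·10 = 65, not a perfect square, so by the quadratic formula r = (5 ± √65)/2.
General solution: h(n) = A·r₁ⁿ + B·r₂ⁿ where r₁,r₂ = (5 ± √65)/2

Characteristic: r² - 5r - 10 = 0, Roots: r = (5 ± √65)/2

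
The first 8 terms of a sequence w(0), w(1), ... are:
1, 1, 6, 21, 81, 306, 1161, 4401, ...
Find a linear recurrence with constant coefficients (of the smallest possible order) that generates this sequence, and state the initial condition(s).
Look for the lowest-order linear relation among consecutive terms.
Observation: w(n) - 3·w(n-1) - (3)·w(n-2) = 0 holds for the shown terms, and no order-1 relation w(n) = α·w(n-1) + β fits.
Check at n=3: 3·6 + (3)·1 = 21. ✓

w(n) = 3w(n-1) + 3w(n-2), w(0) = 1, w(1) = 1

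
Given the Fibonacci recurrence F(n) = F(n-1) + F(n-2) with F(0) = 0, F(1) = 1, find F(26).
Computing the sequence terms:
0, 1, 1, 2, 3, 5, 8, 13, 21, 34, 55, 89, 144, 233, 377, 610, 987, 1597, 2584, 4181, 6765, 10946, 17711, 28657, 46368, 75025, 121393

121393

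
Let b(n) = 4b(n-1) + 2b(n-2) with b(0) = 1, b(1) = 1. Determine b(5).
Computing the sequence terms:
1, 1, 6, 26, 116, 516

516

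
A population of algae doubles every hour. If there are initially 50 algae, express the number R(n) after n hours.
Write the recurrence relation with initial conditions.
Each hour multiplies the count by 2, so the count after n hours depends only on the count after n-1 hours: R(n) = 2 × R(n-1). The starting count gives R(0) = 50.
Unrolling n times gives the closed form R(n) = 50 × 2ⁿ.

R(n) = 2 × R(n-1), R(0) = 50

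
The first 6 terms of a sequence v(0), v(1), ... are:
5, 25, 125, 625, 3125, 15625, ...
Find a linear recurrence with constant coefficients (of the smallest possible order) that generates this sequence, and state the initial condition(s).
Look for the lowest-order linear relation among consecutive terms.
Observation: each term is 5× the previous.
Check at n=2: 5·25 = 125. ✓

v(n) = 5 × v(n-1), v(0) = 5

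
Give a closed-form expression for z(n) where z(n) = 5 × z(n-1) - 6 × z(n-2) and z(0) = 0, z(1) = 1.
Recurrence: z(n) = 5 × z(n-1) - 6 × z(n-2), initial: z(0) = 0, z(1) = 1.
Characteristic equation: r² - 5r + 6 = 0, which factors as (r - 3)(r - 2) = 0, so r = 3, 2. General solution z(n) = A·3ⁿ + B·2ⁿ. From z(0) = 0: A + B = 0. From z(1) = 1: 3A + 2B = 1. Solving gives A = 1, B = -1.

z(n) = 3ⁿ - 2ⁿ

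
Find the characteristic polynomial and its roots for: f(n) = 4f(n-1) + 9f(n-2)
Substitute f(n) = rⁿ and divide through by rⁿ⁻²: r² - 4r - 9 = 0
Discriminant: 4² + 4·9 = 52, not a perfect square, so by the quadratic formula r = (4 ± √52)/2.
General solution: f(n) = A·r₁ⁿ + B·r₂ⁿ where r₁,r₂ = (4 ± √52)/2

Characteristic: r² - 4r - 9 = 0, Roots: r = (4 ± √52)/2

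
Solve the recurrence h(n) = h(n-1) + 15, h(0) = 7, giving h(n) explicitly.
Recurrence: h(n) = h(n-1) + 15, initial: h(0) = 7.
Each step adds 15, so h(n) = h(0) + 15n = 15n + 7.

h(n) = 15n + 7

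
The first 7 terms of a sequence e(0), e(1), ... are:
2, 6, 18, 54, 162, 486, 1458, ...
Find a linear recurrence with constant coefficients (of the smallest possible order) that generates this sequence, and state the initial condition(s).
Look for the lowest-order linear relation among consecutive terms.
Observation: each term is 3× the previous.
Check at n=2: 3·6 = 18. ✓

e(n) = 3 × e(n-1), e(0) = 2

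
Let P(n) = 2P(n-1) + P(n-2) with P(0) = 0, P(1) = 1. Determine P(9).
Computing the sequence terms:
0, 1, 2, 5, 12, 29, 70, 169, 408, 985

985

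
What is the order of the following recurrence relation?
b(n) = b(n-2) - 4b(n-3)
The order is the largest lag k for which b(n-k) appears. Here the deepest term is b(n-3), so the order is 3.

Order 3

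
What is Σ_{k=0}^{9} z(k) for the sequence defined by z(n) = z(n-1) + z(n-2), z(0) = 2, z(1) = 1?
Computing the sequence terms: 2, 1, 3, 4, 7, 11, 18, 29, 47, 76
Adding these values together:

198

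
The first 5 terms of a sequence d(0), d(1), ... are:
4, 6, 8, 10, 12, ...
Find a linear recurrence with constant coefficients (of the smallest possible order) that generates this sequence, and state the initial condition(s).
Look for the lowest-order linear relation among consecutive terms.
Observation: consecutive differences are constant (= 2).
Check at n=2: 1·6 + 2 = 8. ✓

d(n) = d(n-1) + 2, d(0) = 4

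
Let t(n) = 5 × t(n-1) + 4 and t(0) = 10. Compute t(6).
Computing step by step:
t(0) = 10
t(1) = 5 × 10 + 4 = 54
t(2) = 5 × 54 + 4 = 274
t(3) = 5 × 274 + 4 = 1374
t(4) = 5 × 1374 + 4 = 6874
t(5) = 5 × 6874 + 4 = 34374
t(6) = 5 × 34374 + 4 = 171874

171874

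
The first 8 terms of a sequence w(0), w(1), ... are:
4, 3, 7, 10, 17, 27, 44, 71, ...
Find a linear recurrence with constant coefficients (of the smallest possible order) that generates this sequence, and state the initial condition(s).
Look for the lowest-order linear relation among consecutive terms.
Observation: w(n) - 1·w(n-1) - (1)·w(n-2) = 0 holds for the shown terms, and no order-1 relation w(n) = α·w(n-1) + β fits.
Check at n=3: 1·7 + (1)·3 = 10. ✓

w(n) = w(n-1) + w(n-2), w(0) = 4, w(1) = 3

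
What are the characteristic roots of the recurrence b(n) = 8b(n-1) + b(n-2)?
Substitute b(n) = rⁿ and divide through by rⁿ⁻²: r² - 8r - 1 = 0
Discriminant: 8² + 4·1 = 68, not a perfect square, so by the quadratic formula r = (8 ± √68)/2.
General solution: b(n) = A·r₁ⁿ + B·r₂ⁿ where r₁,r₂ = (8 ± √68)/2

Characteristic: r² - 8r - 1 = 0, Roots: r = (8 ± √68)/2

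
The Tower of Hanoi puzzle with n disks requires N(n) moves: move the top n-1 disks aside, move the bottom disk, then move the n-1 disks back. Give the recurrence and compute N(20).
Moving n disks = move the top n-1 disks aside (N(n-1) moves) + move the largest disk (1 move) + move the n-1 disks back on top (N(n-1) moves), so N(n) = 2N(n-1) + 1, with N(1) = 1 (a single disk takes one move).
First terms: 1, 3, 7, 15, 31, 63, … — each is one less than a power of 2. Indeed N(n) + 1 = 2(N(n-1) + 1) with N(1) + 1 = 2, so N(n) + 1 = 2ⁿ and N(n) = 2ⁿ - 1.
Hence N(20) = 2^20 - 1 = 1048576 - 1 = 1048575.

N(n) = 2N(n-1) + 1, N(1) = 1; N(20) = 1048575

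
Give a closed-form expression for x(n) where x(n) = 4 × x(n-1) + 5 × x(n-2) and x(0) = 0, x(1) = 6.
Recurrence: x(n) = 4 × x(n-1) + 5 × x(n-2), initial: x(0) = 0, x(1) = 6.
Characteristic equation: r² - 4r - 5 = 0, which factors as (r - 5)(r + 1) = 0, so r = 5, -1. General solution x(n) = A·5ⁿ + B·(-1)ⁿ. From x(0) = 0: A + B = 0. From x(1) = 6: 5A - 1B = 6. Solving gives A = 1, B = -1.

x(n) = 5ⁿ - (-1)ⁿ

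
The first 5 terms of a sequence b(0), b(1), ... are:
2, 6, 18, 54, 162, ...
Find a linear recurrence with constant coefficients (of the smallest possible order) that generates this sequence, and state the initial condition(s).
Look for the lowest-order linear relation among consecutive terms.
Observation: each term is 3× the previous.
Check at n=2: 3·6 = 18. ✓

b(n) = 3 × b(n-1), b(0) = 2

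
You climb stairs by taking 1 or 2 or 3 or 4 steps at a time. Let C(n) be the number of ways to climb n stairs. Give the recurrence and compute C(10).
Condition on the size of the last step (1 to 4): before it there were n-1, …, n-4 stairs climbed, and these cases are disjoint, so C(n) = C(n-1) + C(n-2) + C(n-3) + C(n-4) (order-4 linear recurrence).
Initial conditions by direct count (compositions of i into parts ≤ 4): C(1) = 1; C(2) = 2; C(3) = 4; C(4) = 8.
Iterating the recurrence: C(5) = 15, C(6) = 29, C(7) = 56, C(8) = 108, C(9) = 208, C(10) = 401.

C(n) = C(n-1) + C(n-2) + C(n-3) + C(n-4), C(1) = 1, C(2) = 2, C(3) = 4, C(4) = 8; C(10) = 401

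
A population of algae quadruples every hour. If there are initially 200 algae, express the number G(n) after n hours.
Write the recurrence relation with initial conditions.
Each hour multiplies the count by 4, so the count after n hours depends only on the count after n-1 hours: G(n) = 4 × G(n-1). The starting count gives G(0) = 200.
Unrolling n times gives the closed form G(n) = 200 × 4ⁿ.

G(n) = 4 × G(n-1), G(0) = 200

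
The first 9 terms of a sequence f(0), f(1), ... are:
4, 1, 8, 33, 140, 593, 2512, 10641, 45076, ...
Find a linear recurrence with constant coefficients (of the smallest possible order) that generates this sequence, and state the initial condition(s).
Look for the lowest-order linear relation among consecutive terms.
Observation: f(n) - 4·f(n-1) - (1)·f(n-2) = 0 holds for the shown terms, and no order-1 relation f(n) = α·f(n-1) + β fits.
Check at n=3: 4·8 + (1)·1 = 33. ✓

f(n) = 4f(n-1) + f(n-2), f(0) = 4, f(1) = 1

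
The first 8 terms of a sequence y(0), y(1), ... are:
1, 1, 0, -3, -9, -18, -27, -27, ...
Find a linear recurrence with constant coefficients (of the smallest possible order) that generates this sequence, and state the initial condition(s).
Look for the lowest-order linear relation among consecutive terms.
Observation: y(n) - 3·y(n-1) - (-3)·y(n-2) = 0 holds for the shown terms, and no order-1 relation y(n) = α·y(n-1) + β fits.
Check at n=3: 3·0 + (-3)·1 = -3. ✓

y(n) = 3y(n-1) - 3y(n-2), y(0) = 1, y(1) = 1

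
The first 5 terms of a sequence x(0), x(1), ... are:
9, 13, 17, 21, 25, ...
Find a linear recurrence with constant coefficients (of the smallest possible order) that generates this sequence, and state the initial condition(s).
Look for the lowest-order linear relation among consecutive terms.
Observation: consecutive differences are constant (= 4).
Check at n=2: 1·13 + 4 = 17. ✓

x(n) = x(n-1) + 4, x(0) = 9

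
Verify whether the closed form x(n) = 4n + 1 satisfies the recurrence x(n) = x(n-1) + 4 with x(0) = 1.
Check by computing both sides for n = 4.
From the recurrence with x(0) = 1:
  x(0) = 1, x(1) = 5, x(2) = 9, x(3) = 13, x(4) = 17
  so the recurrence gives x(4) = 17.
From the proposed closed form x(n) = 4n + 1:
  x(4) = 17.
Both sides give 17 at n = 4, and the initial condition(s) match, so the closed form is consistent.

Yes, the closed form is correct.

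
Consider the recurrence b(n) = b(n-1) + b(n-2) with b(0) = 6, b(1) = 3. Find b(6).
Computing the sequence terms:
6, 3, 9, 12, 21, 33, 54

54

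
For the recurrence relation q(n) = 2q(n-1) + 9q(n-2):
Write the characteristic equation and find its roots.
Substitute q(n) = rⁿ and divide through by rⁿ⁻²: r² - 2r - 9 = 0
Discriminant: 2² + 4·9 = 40, not a perfect square, so by the quadratic formula r = (2 ± √40)/2.
General solution: q(n) = A·r₁ⁿ + B·r₂ⁿ where r₁,r₂ = (2 ± √40)/2

Characteristic: r² - 2r - 9 = 0, Roots: r = (2 ± √40)/2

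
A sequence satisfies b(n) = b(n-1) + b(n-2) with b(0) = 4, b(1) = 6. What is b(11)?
Computing the sequence terms:
4, 6, 10, 16, 26, 42, 68, 110, 178, 288, 466, 754

754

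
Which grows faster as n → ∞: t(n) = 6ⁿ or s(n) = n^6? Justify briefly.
Comparing growth rates:
Growth-rate hierarchy: log n ≺ any polynomial ≺ any exponential cⁿ (c>1) ≺ n! ≺ nⁿ.
exponential base 6 dominates polynomial degree 6 asymptotically.

t(n) grows faster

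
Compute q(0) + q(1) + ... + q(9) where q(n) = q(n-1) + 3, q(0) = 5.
Computing the sequence terms: 5, 8, 11, 14, 17, 20, 23, 26, 29, 32
Adding these values together:

185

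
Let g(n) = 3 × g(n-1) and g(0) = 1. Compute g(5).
Computing step by step:
g(0) = 1
g(1) = 3 × 1 = 3
g(2) = 3 × 3 = 9
g(3) = 3 × 9 = 27
g(4) = 3 × 27 = 81
g(5) = 3 × 81 = 243

243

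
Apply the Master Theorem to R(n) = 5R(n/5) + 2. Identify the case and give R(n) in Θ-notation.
Master Theorem template: R(n) = a·R(n/b) + f(n).
Here: a=5, b=5, f(n)=2
Compute log_b(a) = log_5(5) = 1.
f(n) = 2 = O(n^(1-ε)) with ε = 1. Case 1: R(n) = Θ(n^log_b(a)) = Θ(n).

Case 1: R(n) = Θ(n)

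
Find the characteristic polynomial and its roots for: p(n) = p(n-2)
Substitute p(n) = rⁿ and divide through by rⁿ⁻²: r² - 1 = 0
Factor: (r - 1)(r + 1) = 0, so r = 1, -1.
General solution: p(n) = A·1ⁿ + B·(-1)ⁿ

Characteristic: r² - 1 = 0, Roots: r = 1, -1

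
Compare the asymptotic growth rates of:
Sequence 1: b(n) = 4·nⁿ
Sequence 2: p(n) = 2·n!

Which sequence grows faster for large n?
Comparing growth rates:
Growth-rate hierarchy: log n ≺ any polynomial ≺ any exponential cⁿ (c>1) ≺ n! ≺ nⁿ.
super-exponential nⁿ dominates factorial asymptotically.

b(n) grows faster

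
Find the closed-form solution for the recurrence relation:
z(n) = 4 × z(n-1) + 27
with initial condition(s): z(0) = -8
Recurrence: z(n) = 4 × z(n-1) + 27, initial: z(0) = -8.
Try z(n) = A·4ⁿ + C. Substituting: A·4ⁿ + C = 4(A·4ⁿ⁻¹ + C) + 27 = A·4ⁿ + 4C + 27, so C = 4C + 27, giving C = -9. Then z(0) = A - 9 = -8 gives A = 1.

z(n) = 4ⁿ - 9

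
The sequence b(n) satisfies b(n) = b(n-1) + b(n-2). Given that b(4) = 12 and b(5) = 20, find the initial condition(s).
Work backwards using b(k) = b(k+2) - b(k+1):
b(3) = b(5) - b(4) = 20 - 12 = 8
b(2) = b(4) - b(3) = 12 - 8 = 4
b(1) = b(3) - b(2) = 8 - 4 = 4
b(0) = b(2) - b(1) = 4 - 4 = 0

b(0) = 0, b(1) = 4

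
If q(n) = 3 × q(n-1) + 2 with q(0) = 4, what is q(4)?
Computing step by step:
q(0) = 4
q(1) = 3 × 4 + 2 = 14
q(2) = 3 × 14 + 2 = 44
q(3) = 3 × 44 + 2 = 134
q(4) = 3 × 134 + 2 = 404

404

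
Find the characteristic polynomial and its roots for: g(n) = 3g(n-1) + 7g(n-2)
Substitute g(n) = rⁿ and divide through by rⁿ⁻²: r² - 3r - 7 = 0
Discriminant: 3² + 4·7 = 37, not a perfect square, so by the quadratic formula r = (3 ± √37)/2.
General solution: g(n) = A·r₁ⁿ + B·r₂ⁿ where r₁,r₂ = (3 ± √37)/2

Characteristic: r² - 3r - 7 = 0, Roots: r = (3 ± √37)/2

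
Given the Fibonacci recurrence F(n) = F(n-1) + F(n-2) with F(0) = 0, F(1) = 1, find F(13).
Computing the sequence terms:
0, 1, 1, 2, 3, 5, 8, 13, 21, 34, 55, 89, 144, 233

233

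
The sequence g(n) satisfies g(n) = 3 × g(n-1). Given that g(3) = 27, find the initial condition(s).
In general g(n) = 3ⁿ · g(0). At n = 3: g(0) = g(3) / 3^3 = 27 / 27 = 1.

g(0) = 1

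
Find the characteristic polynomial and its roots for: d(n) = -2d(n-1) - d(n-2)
Substitute d(n) = rⁿ and divide through by rⁿ⁻²: r² + 2r + 1 = 0
Factor: (r + 1)² = 0, so r = -1 (double root).
General solution: d(n) = (A + Bn)·(-1)ⁿ

Characteristic: r² + 2r + 1 = 0, Roots: r = -1 (double root)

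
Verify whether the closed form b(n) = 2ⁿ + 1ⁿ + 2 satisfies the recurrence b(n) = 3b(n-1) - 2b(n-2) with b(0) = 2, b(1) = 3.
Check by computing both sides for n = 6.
From the recurrence with b(0) = 2, b(1) = 3:
  b(0) = 2, b(1) = 3, b(2) = 5, b(3) = 9, b(4) = 17, b(5) = 33, b(6) = 65
  so the recurrence gives b(6) = 65.
From the proposed closed form b(n) = 2ⁿ + 1ⁿ + 2:
  b(6) = 67.
The recurrence gives 65 but the closed form gives 67, so the closed form does not satisfy the recurrence.

No, the closed form is incorrect.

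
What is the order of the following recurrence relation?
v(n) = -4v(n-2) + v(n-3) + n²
The order is the largest lag k for which v(n-k) appears. Here the deepest term is v(n-3) (the n² term is non-homogeneous and does not affect the order), so the order is 3.

Order 3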